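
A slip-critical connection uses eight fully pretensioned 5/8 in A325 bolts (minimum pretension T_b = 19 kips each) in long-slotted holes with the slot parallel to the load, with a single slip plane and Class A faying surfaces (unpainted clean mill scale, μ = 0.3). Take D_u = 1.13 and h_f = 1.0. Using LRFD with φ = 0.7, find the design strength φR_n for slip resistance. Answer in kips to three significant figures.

R_n = μ · D_u · h_f · T_b · n_s · n_b = 0.3 × 1.13 × 1.0 × 19 × 1 × 8 = 51.53 kips.
Design strength φR_n = 0.7 × 51.53 = 36.1 kips.

36.1 kips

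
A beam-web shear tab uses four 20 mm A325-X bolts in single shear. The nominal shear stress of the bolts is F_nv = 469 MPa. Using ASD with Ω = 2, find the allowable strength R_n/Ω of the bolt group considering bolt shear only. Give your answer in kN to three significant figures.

295 kN

A_b = π × 20² / 4 = 314.2 mm².
R_n = F_nv · A_b · n · n_s = 469 × 314.2 × 4 × 1 / 1000 = 589.4 kN.
Allowable strength R_n/Ω = 589.4 / 2 = 295 kN.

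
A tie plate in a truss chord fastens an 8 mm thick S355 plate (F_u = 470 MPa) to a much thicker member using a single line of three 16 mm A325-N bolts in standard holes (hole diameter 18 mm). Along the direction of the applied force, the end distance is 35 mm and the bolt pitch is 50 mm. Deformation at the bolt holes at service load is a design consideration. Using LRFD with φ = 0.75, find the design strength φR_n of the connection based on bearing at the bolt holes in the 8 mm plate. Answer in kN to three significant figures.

Per bolt r_n = 1.2 l_c t F_u ≤ 2.4 d t F_u; upper limit = 2.4 × 16 × 8 × 470 / 1000 = 144.4 kN.
Edge bolt: l_c = 35 − 18/2 = 26 mm → 1.2 × 26 × 8 × 470 / 1000 = 117.3 → r_n = 117.3 kN.
Interior bolts: l_c = 50 − 18 = 32 mm → 1.2 × 32 × 8 × 470 / 1000 = 144.4 → r_n = 144.4 kN.
R_n = 1 × 117.3 + 2 × 144.4 = 406.1 kN.
Design strength φR_n = 0.75 × 406.1 = 305 kN.

305 kN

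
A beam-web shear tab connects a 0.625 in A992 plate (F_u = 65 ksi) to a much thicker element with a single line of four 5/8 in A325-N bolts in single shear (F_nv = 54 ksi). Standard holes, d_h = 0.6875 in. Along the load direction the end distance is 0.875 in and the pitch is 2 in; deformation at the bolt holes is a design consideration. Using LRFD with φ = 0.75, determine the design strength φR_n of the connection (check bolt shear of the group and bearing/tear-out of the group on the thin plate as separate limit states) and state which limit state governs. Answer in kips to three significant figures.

49.7 kips (bolt shear governs)

Bolt shear: A_b = π·0.625²/4 = 0.3068 in²; R_n = 54 × 0.3068 × 4 × 1 = 66.27 kips → 0.75 × 66.27 = 49.7 kips.
Bearing (1.2 l_c t F_u ≤ 2.4 d t F_u): upper limit = 2.4·0.625·0.625·65 = 60.94 kips.
  Edge l_c = 0.875 − 0.6875/2 = 0.5312 → r_n = 25.9 kips; interior l_c = 2 − 0.6875 = 1.312 → r_n = 60.94 kips.
  R_n,bearing = 1·25.9 + 3·60.94 = 208.7 kips → 0.75 × 208.7 = 157 kips.
Bolt shear governs: 49.7 kips.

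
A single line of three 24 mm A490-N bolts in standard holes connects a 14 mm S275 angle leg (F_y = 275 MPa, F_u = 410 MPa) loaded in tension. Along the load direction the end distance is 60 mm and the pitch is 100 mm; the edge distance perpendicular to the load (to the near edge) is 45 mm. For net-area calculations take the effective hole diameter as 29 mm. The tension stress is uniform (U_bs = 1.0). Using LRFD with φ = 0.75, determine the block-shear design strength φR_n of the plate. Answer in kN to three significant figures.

582 kN

Shear plane L_v = 60 + 2·100 = 260 mm; A_gv = 260 × 14 = 3640 mm².
A_nv = (260 − 2.5·29) × 14 = 2625 mm².
A_nt = (45 − 0.5·29) × 14 = 427 mm².
0.6 F_u A_nv = 645.8 kN; 0.6 F_y A_gv = 600.6 kN → shear yielding governs the shear term.
R_n = 600.6 + 1.0 × 410 × 427 / 1000 = 775.7 kN.
Design strength φR_n = 0.75 × 775.7 = 582 kN.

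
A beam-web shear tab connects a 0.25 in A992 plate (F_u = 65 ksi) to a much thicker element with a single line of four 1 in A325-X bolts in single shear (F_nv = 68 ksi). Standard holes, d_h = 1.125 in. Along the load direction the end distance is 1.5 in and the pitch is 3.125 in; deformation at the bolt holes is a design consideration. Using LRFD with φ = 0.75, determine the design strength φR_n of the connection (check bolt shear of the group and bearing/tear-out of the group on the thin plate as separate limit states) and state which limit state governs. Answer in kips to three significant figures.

101 kips (bearing governs)

Bolt shear: A_b = π·1²/4 = 0.7854 in²; R_n = 68 × 0.7854 × 4 × 1 = 213.6 kips → 0.75 × 213.6 = 160 kips.
Bearing (1.2 l_c t F_u ≤ 2.4 d t F_u): upper limit = 2.4·1·0.25·65 = 39 kips.
  Edge l_c = 1.5 − 1.125/2 = 0.9375 → r_n = 18.28 kips; interior l_c = 3.125 − 1.125 = 2 → r_n = 39 kips.
  R_n,bearing = 1·18.28 + 3·39 = 135.3 kips → 0.75 × 135.3 = 101 kips.
Bearing governs: 101 kips.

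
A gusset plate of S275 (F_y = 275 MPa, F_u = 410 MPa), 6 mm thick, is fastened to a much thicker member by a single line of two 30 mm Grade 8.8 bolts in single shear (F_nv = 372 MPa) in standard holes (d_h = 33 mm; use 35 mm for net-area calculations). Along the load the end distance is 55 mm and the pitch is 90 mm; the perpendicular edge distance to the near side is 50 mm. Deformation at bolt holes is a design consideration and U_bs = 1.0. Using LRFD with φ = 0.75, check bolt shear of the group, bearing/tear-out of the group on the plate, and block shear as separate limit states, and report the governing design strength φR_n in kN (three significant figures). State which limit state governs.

162 kN (block shear governs)

Bolt shear: A_b = π·30²/4 = 706.9 mm²; R_n = 372 × 706.9 × 2 × 1 / 1000 = 525.9 kN → 0.75 × 525.9 = 394 kN.
Bearing: edge l_c = 38.5, r_n = 113.7 kN; interior l_c = 57, r_n = 168.3 kN; R_n = 113.7 + 1·168.3 = 281.9 kN → 211 kN.
Block shear: A_gv = 870, A_nv = 555, A_nt = 195 mm²; R_n = min(0.6F_uA_nv, 0.6F_yA_gv) + U_bs·F_u·A_nt = 216.5 kN → 162 kN.
Block shear governs: 162 kN.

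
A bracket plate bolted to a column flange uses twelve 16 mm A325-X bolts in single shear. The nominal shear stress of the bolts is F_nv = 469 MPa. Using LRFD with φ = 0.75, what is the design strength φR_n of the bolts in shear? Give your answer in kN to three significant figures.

849 kN

A_b = π × 16² / 4 = 201.1 mm².
R_n = F_nv · A_b · n · n_s = 469 × 201.1 × 12 × 1 / 1000 = 1132 kN.
Design strength φR_n = 0.75 × 1132 = 849 kN.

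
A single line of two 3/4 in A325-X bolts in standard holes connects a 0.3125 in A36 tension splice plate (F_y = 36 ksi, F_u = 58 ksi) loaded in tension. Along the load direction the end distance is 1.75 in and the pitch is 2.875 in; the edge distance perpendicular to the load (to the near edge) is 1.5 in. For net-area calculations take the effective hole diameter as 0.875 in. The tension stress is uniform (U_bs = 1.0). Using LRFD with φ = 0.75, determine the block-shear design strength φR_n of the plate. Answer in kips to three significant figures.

Shear plane L_v = 1.75 + 1·2.875 = 4.625 in; A_gv = 4.625 × 0.3125 = 1.445 in².
A_nv = (4.625 − 1.5·0.875) × 0.3125 = 1.035 in².
A_nt = (1.5 − 0.5·0.875) × 0.3125 = 0.332 in².
0.6 F_u A_nv = 36.02 kips; 0.6 F_y A_gv = 31.22 kips → shear yielding governs the shear term.
R_n = 31.22 + 1.0 × 58 × 0.332 = 50.48 kips.
Design strength φR_n = 0.75 × 50.48 = 37.9 kips.

37.9 kips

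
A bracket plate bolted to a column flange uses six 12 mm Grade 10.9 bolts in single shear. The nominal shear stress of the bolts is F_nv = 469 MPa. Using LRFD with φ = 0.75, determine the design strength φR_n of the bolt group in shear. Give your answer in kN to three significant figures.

239 kN

A_b = π × 12² / 4 = 113.1 mm².
R_n = F_nv · A_b · n · n_s = 469 × 113.1 × 6 × 1 / 1000 = 318.3 kN.
Design strength φR_n = 0.75 × 318.3 = 239 kN.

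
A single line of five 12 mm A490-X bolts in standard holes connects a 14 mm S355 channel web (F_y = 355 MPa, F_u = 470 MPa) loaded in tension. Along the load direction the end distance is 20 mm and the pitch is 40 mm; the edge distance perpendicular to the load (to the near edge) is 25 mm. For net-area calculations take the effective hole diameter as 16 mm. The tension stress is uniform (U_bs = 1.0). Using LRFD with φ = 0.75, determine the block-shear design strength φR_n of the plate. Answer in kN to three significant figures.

Shear plane L_v = 20 + 4·40 = 180 mm; A_gv = 180 × 14 = 2520 mm².
A_nv = (180 − 4.5·16) × 14 = 1512 mm².
A_nt = (25 − 0.5·16) × 14 = 238 mm².
0.6 F_u A_nv = 426.4 kN; 0.6 F_y A_gv = 536.8 kN → shear rupture governs the shear term.
R_n = 426.4 + 1.0 × 470 × 238 / 1000 = 538.2 kN.
Design strength φR_n = 0.75 × 538.2 = 404 kN.

404 kN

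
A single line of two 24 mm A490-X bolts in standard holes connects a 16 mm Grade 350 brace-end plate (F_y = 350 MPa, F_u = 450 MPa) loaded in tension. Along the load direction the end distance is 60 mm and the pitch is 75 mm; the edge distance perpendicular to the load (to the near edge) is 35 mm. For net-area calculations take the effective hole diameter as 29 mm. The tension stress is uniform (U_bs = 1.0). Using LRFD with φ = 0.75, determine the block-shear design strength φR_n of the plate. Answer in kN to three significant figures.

407 kN

Shear plane L_v = 60 + 1·75 = 135 mm; A_gv = 135 × 16 = 2160 mm².
A_nv = (135 − 1.5·29) × 16 = 1464 mm².
A_nt = (35 − 0.5·29) × 16 = 328 mm².
0.6 F_u A_nv = 395.3 kN; 0.6 F_y A_gv = 453.6 kN → shear rupture governs the shear term.
R_n = 395.3 + 1.0 × 450 × 328 / 1000 = 542.9 kN.
Design strength φR_n = 0.75 × 542.9 = 407 kN.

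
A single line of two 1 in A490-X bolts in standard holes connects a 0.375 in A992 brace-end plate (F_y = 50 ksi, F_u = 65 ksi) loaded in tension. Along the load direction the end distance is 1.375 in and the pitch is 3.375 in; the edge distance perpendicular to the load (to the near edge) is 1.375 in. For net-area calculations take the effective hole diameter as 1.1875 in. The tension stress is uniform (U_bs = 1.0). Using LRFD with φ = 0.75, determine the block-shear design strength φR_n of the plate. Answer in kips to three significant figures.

Shear plane L_v = 1.375 + 1·3.375 = 4.75 in; A_gv = 4.75 × 0.375 = 1.781 in².
A_nv = (4.75 − 1.5·1.1875) × 0.375 = 1.113 in².
A_nt = (1.375 − 0.5·1.1875) × 0.375 = 0.293 in².
0.6 F_u A_nv = 43.42 kips; 0.6 F_y A_gv = 53.44 kips → shear rupture governs the shear term.
R_n = 43.42 + 1.0 × 65 × 0.293 = 62.46 kips.
Design strength φR_n = 0.75 × 62.46 = 46.8 kips.

46.8 kips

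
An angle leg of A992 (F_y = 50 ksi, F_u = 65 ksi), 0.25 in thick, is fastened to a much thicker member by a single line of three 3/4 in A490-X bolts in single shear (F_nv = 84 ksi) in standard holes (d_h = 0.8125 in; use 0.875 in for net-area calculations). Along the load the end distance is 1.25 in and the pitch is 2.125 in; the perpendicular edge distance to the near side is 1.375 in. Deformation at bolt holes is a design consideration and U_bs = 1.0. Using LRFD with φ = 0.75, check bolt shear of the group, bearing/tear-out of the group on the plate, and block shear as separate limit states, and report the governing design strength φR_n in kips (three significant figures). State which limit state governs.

35.6 kips (block shear governs)

Bolt shear: A_b = π·0.75²/4 = 0.4418 in²; R_n = 84 × 0.4418 × 3 × 1 = 111.3 kips → 0.75 × 111.3 = 83.5 kips.
Bearing: edge l_c = 0.8438, r_n = 16.45 kips; interior l_c = 1.312, r_n = 25.59 kips; R_n = 16.45 + 2·25.59 = 67.64 kips → 50.7 kips.
Block shear: A_gv = 1.375, A_nv = 0.8281, A_nt = 0.2344 in²; R_n = min(0.6F_uA_nv, 0.6F_yA_gv) + U_bs·F_u·A_nt = 47.53 kips → 35.6 kips.
Block shear governs: 35.6 kips.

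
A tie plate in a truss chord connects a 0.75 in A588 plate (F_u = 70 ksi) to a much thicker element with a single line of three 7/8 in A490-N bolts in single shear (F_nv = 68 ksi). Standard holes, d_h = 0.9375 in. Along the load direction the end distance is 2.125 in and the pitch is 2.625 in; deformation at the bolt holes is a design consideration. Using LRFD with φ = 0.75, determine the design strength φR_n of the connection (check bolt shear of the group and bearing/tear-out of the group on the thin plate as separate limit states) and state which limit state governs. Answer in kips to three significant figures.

Bolt shear: A_b = π·0.875²/4 = 0.6013 in²; R_n = 68 × 0.6013 × 3 × 1 = 122.7 kips → 0.75 × 122.7 = 92 kips.
Bearing (1.2 l_c t F_u ≤ 2.4 d t F_u): upper limit = 2.4·0.875·0.75·70 = 110.3 kips.
  Edge l_c = 2.125 − 0.9375/2 = 1.656 → r_n = 104.3 kips; interior l_c = 2.625 − 0.9375 = 1.688 → r_n = 106.3 kips.
  R_n,bearing = 1·104.3 + 2·106.3 = 317 kips → 0.75 × 317 = 238 kips.
Bolt shear governs: 92 kips.

92 kips (bolt shear governs)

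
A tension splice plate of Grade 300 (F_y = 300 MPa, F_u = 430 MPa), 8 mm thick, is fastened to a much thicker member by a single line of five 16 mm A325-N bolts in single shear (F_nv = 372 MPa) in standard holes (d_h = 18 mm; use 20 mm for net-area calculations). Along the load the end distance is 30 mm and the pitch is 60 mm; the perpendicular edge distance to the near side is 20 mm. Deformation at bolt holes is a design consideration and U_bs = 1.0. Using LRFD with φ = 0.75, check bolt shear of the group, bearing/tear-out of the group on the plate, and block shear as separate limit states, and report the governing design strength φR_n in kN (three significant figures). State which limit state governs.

280 kN (bolt shear governs)

Bolt shear: A_b = π·16²/4 = 201.1 mm²; R_n = 372 × 201.1 × 5 × 1 / 1000 = 374 kN → 0.75 × 374 = 280 kN.
Bearing: edge l_c = 21, r_n = 86.69 kN; interior l_c = 42, r_n = 132.1 kN; R_n = 86.69 + 4·132.1 = 615.1 kN → 461 kN.
Block shear: A_gv = 2160, A_nv = 1440, A_nt = 80 mm²; R_n = min(0.6F_uA_nv, 0.6F_yA_gv) + U_bs·F_u·A_nt = 405.9 kN → 304 kN.
Bolt shear governs: 280 kN.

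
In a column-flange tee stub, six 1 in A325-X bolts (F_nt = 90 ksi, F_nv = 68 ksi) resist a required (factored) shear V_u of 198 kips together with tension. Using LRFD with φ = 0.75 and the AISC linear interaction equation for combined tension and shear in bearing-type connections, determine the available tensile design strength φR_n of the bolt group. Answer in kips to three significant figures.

151 kips

A_b = π·1²/4 = 0.7854 in²; f_rv = 198 / (6 × 0.7854) = 42.02 ksi.
F'_nt = 1.3 F_nt − (F_nt / φF_nv) f_rv = 1.3·90 − (90/(0.75·68))·42.02 = 42.85 ksi, capped at F_nt → F'_nt = 42.85 ksi.
R_n = F'_nt · A_b · n = 42.85 × 0.7854 × 6 = 201.9 kips.
Design strength φR_n = 0.75 × 201.9 = 151 kips.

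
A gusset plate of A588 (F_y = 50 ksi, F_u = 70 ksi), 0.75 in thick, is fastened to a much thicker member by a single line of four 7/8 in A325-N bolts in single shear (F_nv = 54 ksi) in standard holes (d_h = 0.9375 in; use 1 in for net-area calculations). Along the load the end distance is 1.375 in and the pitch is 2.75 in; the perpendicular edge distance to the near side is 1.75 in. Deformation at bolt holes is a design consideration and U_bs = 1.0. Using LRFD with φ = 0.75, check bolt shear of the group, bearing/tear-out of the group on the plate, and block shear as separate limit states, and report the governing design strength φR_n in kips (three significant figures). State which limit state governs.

Bolt shear: A_b = π·0.875²/4 = 0.6013 in²; R_n = 54 × 0.6013 × 4 × 1 = 129.9 kips → 0.75 × 129.9 = 97.4 kips.
Bearing: edge l_c = 0.9062, r_n = 57.09 kips; interior l_c = 1.812, r_n = 110.3 kips; R_n = 57.09 + 3·110.3 = 387.8 kips → 291 kips.
Block shear: A_gv = 7.219, A_nv = 4.594, A_nt = 0.9375 in²; R_n = min(0.6F_uA_nv, 0.6F_yA_gv) + U_bs·F_u·A_nt = 258.6 kips → 194 kips.
Bolt shear governs: 97.4 kips.

97.4 kips (bolt shear governs)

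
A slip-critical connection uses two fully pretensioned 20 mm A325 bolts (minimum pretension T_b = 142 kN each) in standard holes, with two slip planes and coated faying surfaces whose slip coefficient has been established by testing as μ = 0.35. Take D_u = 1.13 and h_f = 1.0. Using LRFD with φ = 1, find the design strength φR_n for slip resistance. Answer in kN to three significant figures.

R_n = μ · D_u · h_f · T_b · n_s · n_b = 0.35 × 1.13 × 1.0 × 142 × 2 × 2 = 224.6 kN.
Design strength φR_n = 1 × 224.6 = 225 kN.

225 kN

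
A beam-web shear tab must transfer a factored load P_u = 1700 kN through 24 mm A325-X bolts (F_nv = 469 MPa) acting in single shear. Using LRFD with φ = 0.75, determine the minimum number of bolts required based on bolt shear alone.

11 bolts

A_b = π·24²/4 = 452.4 mm².
Per-bolt design strength φR_n = 0.75 × 469 × 452.4 × 1 / 1000 = 159.1 kN.
n ≥ 1700 / 159.1 = 10.68 → use 11 bolts.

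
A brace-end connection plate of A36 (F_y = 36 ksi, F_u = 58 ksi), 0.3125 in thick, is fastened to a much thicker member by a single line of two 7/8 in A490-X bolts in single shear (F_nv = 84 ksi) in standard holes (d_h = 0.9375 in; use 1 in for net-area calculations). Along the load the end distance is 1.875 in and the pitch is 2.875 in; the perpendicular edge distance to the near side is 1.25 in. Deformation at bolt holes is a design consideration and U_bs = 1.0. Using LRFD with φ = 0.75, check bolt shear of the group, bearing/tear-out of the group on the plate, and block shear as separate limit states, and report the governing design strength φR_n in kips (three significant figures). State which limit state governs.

Bolt shear: A_b = π·0.875²/4 = 0.6013 in²; R_n = 84 × 0.6013 × 2 × 1 = 101 kips → 0.75 × 101 = 75.8 kips.
Bearing: edge l_c = 1.406, r_n = 30.59 kips; interior l_c = 1.938, r_n = 38.06 kips; R_n = 30.59 + 1·38.06 = 68.65 kips → 51.5 kips.
Block shear: A_gv = 1.484, A_nv = 1.016, A_nt = 0.2344 in²; R_n = min(0.6F_uA_nv, 0.6F_yA_gv) + U_bs·F_u·A_nt = 45.66 kips → 34.2 kips.
Block shear governs: 34.2 kips.

34.2 kips (block shear governs)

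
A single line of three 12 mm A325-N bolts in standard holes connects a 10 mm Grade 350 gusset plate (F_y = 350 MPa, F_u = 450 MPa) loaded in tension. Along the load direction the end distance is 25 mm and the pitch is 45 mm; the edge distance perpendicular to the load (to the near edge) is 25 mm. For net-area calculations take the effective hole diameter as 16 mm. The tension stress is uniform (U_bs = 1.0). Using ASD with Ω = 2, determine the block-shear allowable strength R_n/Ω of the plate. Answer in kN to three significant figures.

Shear plane L_v = 25 + 2·45 = 115 mm; A_gv = 115 × 10 = 1150 mm².
A_nv = (115 − 2.5·16) × 10 = 750 mm².
A_nt = (25 − 0.5·16) × 10 = 170 mm².
0.6 F_u A_nv = 202.5 kN; 0.6 F_y A_gv = 241.5 kN → shear rupture governs the shear term.
R_n = 202.5 + 1.0 × 450 × 170 / 1000 = 279 kN.
Allowable strength R_n/Ω = 279 / 2 = 140 kN.

140 kN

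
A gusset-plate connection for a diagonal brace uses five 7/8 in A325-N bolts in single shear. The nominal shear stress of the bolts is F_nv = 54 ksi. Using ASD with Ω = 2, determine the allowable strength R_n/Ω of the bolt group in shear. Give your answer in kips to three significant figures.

81.2 kips

A_b = π × 0.875² / 4 = 0.6013 in².
R_n = F_nv · A_b · n · n_s = 54 × 0.6013 × 5 × 1 = 162.4 kips.
Allowable strength R_n/Ω = 162.4 / 2 = 81.2 kips.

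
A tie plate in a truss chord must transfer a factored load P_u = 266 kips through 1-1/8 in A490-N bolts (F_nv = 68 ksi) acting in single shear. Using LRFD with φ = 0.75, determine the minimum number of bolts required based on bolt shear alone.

6 bolts

A_b = π·1.125²/4 = 0.994 in².
Per-bolt design strength φR_n = 0.75 × 68 × 0.994 × 1 = 50.69 kips.
n ≥ 266 / 50.69 = 5.247 → use 6 bolts.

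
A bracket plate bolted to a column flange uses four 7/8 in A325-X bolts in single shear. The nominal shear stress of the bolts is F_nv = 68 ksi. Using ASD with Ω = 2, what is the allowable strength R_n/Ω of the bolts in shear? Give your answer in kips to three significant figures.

81.8 kips

A_b = π × 0.875² / 4 = 0.6013 in².
R_n = F_nv · A_b · n · n_s = 68 × 0.6013 × 4 × 1 = 163.6 kips.
Allowable strength R_n/Ω = 163.6 / 2 = 81.8 kips.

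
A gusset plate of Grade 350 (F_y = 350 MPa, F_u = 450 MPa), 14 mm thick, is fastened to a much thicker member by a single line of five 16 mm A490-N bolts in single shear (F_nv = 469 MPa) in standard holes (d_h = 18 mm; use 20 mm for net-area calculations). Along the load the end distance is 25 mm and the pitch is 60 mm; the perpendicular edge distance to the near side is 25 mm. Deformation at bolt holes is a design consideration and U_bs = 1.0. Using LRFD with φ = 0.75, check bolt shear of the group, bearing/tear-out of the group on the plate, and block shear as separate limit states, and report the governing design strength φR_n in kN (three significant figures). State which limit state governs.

Bolt shear: A_b = π·16²/4 = 201.1 mm²; R_n = 469 × 201.1 × 5 × 1 / 1000 = 471.5 kN → 0.75 × 471.5 = 354 kN.
Bearing: edge l_c = 16, r_n = 121 kN; interior l_c = 42, r_n = 241.9 kN; R_n = 121 + 4·241.9 = 1089 kN → 816 kN.
Block shear: A_gv = 3710, A_nv = 2450, A_nt = 210 mm²; R_n = min(0.6F_uA_nv, 0.6F_yA_gv) + U_bs·F_u·A_nt = 756 kN → 567 kN.
Bolt shear governs: 354 kN.

354 kN (bolt shear governs)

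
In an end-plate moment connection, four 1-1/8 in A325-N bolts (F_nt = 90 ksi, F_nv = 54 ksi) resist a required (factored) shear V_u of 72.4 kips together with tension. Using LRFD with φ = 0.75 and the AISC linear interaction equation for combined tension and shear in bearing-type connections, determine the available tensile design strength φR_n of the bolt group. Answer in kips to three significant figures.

228 kips

A_b = π·1.125²/4 = 0.994 in²; f_rv = 72.4 / (4 × 0.994) = 18.21 ksi.
F'_nt = 1.3 F_nt − (F_nt / φF_nv) f_rv = 1.3·90 − (90/(0.75·54))·18.21 = 76.54 ksi, capped at F_nt → F'_nt = 76.54 ksi.
R_n = F'_nt · A_b · n = 76.54 × 0.994 × 4 = 304.3 kips.
Design strength φR_n = 0.75 × 304.3 = 228 kips.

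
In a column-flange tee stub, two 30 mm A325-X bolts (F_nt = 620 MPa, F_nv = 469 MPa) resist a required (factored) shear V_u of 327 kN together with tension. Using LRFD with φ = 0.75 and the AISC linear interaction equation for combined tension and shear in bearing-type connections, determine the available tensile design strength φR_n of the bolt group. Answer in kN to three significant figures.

A_b = π·30²/4 = 706.9 mm²; f_rv = 327 × 1000 / (2 × 706.9) = 231.3 MPa.
F'_nt = 1.3 F_nt − (F_nt / φF_nv) f_rv = 1.3·620 − (620/(0.75·469))·231.3 = 398.3 MPa, capped at F_nt → F'_nt = 398.3 MPa.
R_n = F'_nt · A_b · n = 398.3 × 706.9 × 2 / 1000 = 563.1 kN.
Design strength φR_n = 0.75 × 563.1 = 422 kN.

422 kN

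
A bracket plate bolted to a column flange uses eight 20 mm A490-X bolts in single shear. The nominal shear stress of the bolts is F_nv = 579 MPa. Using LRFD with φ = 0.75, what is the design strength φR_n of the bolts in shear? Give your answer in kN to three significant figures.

1090 kN

A_b = π × 20² / 4 = 314.2 mm².
R_n = F_nv · A_b · n · n_s = 579 × 314.2 × 8 × 1 / 1000 = 1455 kN.
Design strength φR_n = 0.75 × 1455 = 1090 kN.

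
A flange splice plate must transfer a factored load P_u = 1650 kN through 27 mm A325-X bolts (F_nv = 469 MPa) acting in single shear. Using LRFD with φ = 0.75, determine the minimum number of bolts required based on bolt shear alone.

A_b = π·27²/4 = 572.6 mm².
Per-bolt design strength φR_n = 0.75 × 469 × 572.6 × 1 / 1000 = 201.4 kN.
n ≥ 1650 / 201.4 = 8.193 → use 9 bolts.

9 bolts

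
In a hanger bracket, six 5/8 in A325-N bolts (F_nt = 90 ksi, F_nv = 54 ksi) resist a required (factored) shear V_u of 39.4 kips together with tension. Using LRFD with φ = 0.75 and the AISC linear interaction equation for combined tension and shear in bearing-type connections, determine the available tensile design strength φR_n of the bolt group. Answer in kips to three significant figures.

95.9 kips

A_b = π·0.625²/4 = 0.3068 in²; f_rv = 39.4 / (6 × 0.3068) = 21.4 ksi.
F'_nt = 1.3 F_nt − (F_nt / φF_nv) f_rv = 1.3·90 − (90/(0.75·54))·21.4 = 69.44 ksi, capped at F_nt → F'_nt = 69.44 ksi.
R_n = F'_nt · A_b · n = 69.44 × 0.3068 × 6 = 127.8 kips.
Design strength φR_n = 0.75 × 127.8 = 95.9 kips.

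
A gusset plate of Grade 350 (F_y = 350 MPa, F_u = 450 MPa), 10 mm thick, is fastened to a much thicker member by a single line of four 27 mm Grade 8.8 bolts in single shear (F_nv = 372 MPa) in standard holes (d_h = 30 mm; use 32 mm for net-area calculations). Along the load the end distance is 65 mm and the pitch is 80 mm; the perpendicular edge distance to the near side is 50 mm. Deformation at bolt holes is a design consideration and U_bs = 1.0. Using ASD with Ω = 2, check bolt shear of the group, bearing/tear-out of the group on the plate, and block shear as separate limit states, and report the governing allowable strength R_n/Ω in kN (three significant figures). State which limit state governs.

337 kN (block shear governs)

Bolt shear: A_b = π·27²/4 = 572.6 mm²; R_n = 372 × 572.6 × 4 × 1 / 1000 = 852 kN → 852 / 2 = 426 kN.
Bearing: edge l_c = 50, r_n = 270 kN; interior l_c = 50, r_n = 270 kN; R_n = 270 + 3·270 = 1080 kN → 540 kN.
Block shear: A_gv = 3050, A_nv = 1930, A_nt = 340 mm²; R_n = min(0.6F_uA_nv, 0.6F_yA_gv) + U_bs·F_u·A_nt = 674.1 kN → 337 kN.
Block shear governs: 337 kN.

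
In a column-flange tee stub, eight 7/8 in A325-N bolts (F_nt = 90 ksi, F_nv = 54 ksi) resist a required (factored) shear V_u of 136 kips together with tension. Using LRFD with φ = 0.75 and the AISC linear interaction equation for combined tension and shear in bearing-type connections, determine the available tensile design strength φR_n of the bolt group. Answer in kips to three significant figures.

195 kips

A_b = π·0.875²/4 = 0.6013 in²; f_rv = 136 / (8 × 0.6013) = 28.27 ksi.
F'_nt = 1.3 F_nt − (F_nt / φF_nv) f_rv = 1.3·90 − (90/(0.75·54))·28.27 = 54.18 ksi, capped at F_nt → F'_nt = 54.18 ksi.
R_n = F'_nt · A_b · n = 54.18 × 0.6013 × 8 = 260.6 kips.
Design strength φR_n = 0.75 × 260.6 = 195 kips.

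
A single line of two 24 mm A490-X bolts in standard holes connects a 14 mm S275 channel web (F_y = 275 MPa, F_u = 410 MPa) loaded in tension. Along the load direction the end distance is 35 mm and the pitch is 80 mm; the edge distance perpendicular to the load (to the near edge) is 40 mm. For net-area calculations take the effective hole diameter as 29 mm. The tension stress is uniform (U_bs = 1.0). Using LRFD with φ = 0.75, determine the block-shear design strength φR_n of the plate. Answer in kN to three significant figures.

294 kN

Shear plane L_v = 35 + 1·80 = 115 mm; A_gv = 115 × 14 = 1610 mm².
A_nv = (115 − 1.5·29) × 14 = 1001 mm².
A_nt = (40 − 0.5·29) × 14 = 357 mm².
0.6 F_u A_nv = 246.2 kN; 0.6 F_y A_gv = 265.6 kN → shear rupture governs the shear term.
R_n = 246.2 + 1.0 × 410 × 357 / 1000 = 392.6 kN.
Design strength φR_n = 0.75 × 392.6 = 294 kN.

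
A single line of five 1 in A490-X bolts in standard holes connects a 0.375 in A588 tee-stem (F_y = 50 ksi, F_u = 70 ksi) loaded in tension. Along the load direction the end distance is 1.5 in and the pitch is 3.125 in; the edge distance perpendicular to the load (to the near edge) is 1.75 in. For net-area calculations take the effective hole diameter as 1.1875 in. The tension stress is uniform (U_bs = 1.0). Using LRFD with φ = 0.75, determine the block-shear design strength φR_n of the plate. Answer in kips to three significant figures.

125 kips

Shear plane L_v = 1.5 + 4·3.125 = 14 in; A_gv = 14 × 0.375 = 5.25 in².
A_nv = (14 − 4.5·1.1875) × 0.375 = 3.246 in².
A_nt = (1.75 − 0.5·1.1875) × 0.375 = 0.4336 in².
0.6 F_u A_nv = 136.3 kips; 0.6 F_y A_gv = 157.5 kips → shear rupture governs the shear term.
R_n = 136.3 + 1.0 × 70 × 0.4336 = 166.7 kips.
Design strength φR_n = 0.75 × 166.7 = 125 kips.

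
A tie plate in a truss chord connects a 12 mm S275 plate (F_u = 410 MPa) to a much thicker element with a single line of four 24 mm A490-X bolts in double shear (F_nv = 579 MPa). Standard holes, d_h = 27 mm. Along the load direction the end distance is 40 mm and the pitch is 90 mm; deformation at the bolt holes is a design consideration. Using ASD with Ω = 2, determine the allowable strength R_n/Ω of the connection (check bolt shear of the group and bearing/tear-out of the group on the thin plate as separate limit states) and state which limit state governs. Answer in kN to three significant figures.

Bolt shear: A_b = π·24²/4 = 452.4 mm²; R_n = 579 × 452.4 × 4 × 2 / 1000 = 2095 kN → 2095 / 2 = 1050 kN.
Bearing (1.2 l_c t F_u ≤ 2.4 d t F_u): upper limit = 2.4·24·12·410 / 1000 = 283.4 kN.
  Edge l_c = 40 − 27/2 = 26.5 → r_n = 156.5 kN; interior l_c = 90 − 27 = 63 → r_n = 283.4 kN.
  R_n,bearing = 1·156.5 + 3·283.4 = 1007 kN → 1007 / 2 = 503 kN.
Bearing governs: 503 kN.

503 kN (bearing governs)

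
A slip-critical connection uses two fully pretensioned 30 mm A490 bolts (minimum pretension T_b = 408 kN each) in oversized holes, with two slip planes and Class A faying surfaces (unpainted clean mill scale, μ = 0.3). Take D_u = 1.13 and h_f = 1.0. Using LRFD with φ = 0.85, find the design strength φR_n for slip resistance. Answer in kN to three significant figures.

470 kN

R_n = μ · D_u · h_f · T_b · n_s · n_b = 0.3 × 1.13 × 1.0 × 408 × 2 × 2 = 553.2 kN.
Design strength φR_n = 0.85 × 553.2 = 470 kN.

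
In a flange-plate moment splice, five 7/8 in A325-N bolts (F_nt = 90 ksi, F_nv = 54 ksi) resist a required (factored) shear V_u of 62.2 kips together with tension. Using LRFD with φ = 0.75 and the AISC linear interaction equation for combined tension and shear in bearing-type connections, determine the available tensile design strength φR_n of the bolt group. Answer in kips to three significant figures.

A_b = π·0.875²/4 = 0.6013 in²; f_rv = 62.2 / (5 × 0.6013) = 20.69 ksi.
F'_nt = 1.3 F_nt − (F_nt / φF_nv) f_rv = 1.3·90 − (90/(0.75·54))·20.69 = 71.03 ksi, capped at F_nt → F'_nt = 71.03 ksi.
R_n = F'_nt · A_b · n = 71.03 × 0.6013 × 5 = 213.6 kips.
Design strength φR_n = 0.75 × 213.6 = 160 kips.

160 kips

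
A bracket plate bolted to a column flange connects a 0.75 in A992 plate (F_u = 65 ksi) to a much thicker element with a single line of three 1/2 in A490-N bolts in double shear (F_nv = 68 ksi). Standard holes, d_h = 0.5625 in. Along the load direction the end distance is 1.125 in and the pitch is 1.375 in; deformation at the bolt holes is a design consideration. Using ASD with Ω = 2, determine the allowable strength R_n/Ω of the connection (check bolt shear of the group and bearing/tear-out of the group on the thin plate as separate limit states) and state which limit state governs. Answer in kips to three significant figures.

Bolt shear: A_b = π·0.5²/4 = 0.1963 in²; R_n = 68 × 0.1963 × 3 × 2 = 80.11 kips → 80.11 / 2 = 40.1 kips.
Bearing (1.2 l_c t F_u ≤ 2.4 d t F_u): upper limit = 2.4·0.5·0.75·65 = 58.5 kips.
  Edge l_c = 1.125 − 0.5625/2 = 0.8438 → r_n = 49.36 kips; interior l_c = 1.375 − 0.5625 = 0.8125 → r_n = 47.53 kips.
  R_n,bearing = 1·49.36 + 2·47.53 = 144.4 kips → 144.4 / 2 = 72.2 kips.
Bolt shear governs: 40.1 kips.

40.1 kips (bolt shear governs)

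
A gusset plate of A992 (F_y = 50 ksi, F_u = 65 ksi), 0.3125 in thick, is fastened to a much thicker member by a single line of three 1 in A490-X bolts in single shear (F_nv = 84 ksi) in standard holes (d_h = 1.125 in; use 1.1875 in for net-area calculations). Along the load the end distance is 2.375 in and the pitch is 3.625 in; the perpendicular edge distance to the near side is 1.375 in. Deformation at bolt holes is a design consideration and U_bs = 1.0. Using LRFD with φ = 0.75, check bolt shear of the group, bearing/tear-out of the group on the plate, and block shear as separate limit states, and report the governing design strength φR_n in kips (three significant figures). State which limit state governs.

Bolt shear: A_b = π·1²/4 = 0.7854 in²; R_n = 84 × 0.7854 × 3 × 1 = 197.9 kips → 0.75 × 197.9 = 148 kips.
Bearing: edge l_c = 1.812, r_n = 44.18 kips; interior l_c = 2.5, r_n = 48.75 kips; R_n = 44.18 + 2·48.75 = 141.7 kips → 106 kips.
Block shear: A_gv = 3.008, A_nv = 2.08, A_nt = 0.2441 in²; R_n = min(0.6F_uA_nv, 0.6F_yA_gv) + U_bs·F_u·A_nt = 96.99 kips → 72.7 kips.
Block shear governs: 72.7 kips.

72.7 kips (block shear governs)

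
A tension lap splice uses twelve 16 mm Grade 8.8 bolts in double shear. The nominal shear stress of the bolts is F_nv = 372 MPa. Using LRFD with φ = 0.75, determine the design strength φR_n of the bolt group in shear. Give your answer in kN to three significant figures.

1350 kN

A_b = π × 16² / 4 = 201.1 mm².
R_n = F_nv · A_b · n · n_s = 372 × 201.1 × 12 × 2 / 1000 = 1795 kN.
Design strength φR_n = 0.75 × 1795 = 1350 kN.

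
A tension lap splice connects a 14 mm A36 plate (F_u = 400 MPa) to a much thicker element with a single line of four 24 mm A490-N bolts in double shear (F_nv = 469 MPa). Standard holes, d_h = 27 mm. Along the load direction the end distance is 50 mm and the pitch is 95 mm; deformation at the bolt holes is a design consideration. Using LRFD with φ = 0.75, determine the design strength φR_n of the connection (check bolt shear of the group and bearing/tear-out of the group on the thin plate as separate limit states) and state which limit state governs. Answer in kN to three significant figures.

910 kN (bearing governs)

Bolt shear: A_b = π·24²/4 = 452.4 mm²; R_n = 469 × 452.4 × 4 × 2 / 1000 = 1697 kN → 0.75 × 1697 = 1270 kN.
Bearing (1.2 l_c t F_u ≤ 2.4 d t F_u): upper limit = 2.4·24·14·400 / 1000 = 322.6 kN.
  Edge l_c = 50 − 27/2 = 36.5 → r_n = 245.3 kN; interior l_c = 95 − 27 = 68 → r_n = 322.6 kN.
  R_n,bearing = 1·245.3 + 3·322.6 = 1213 kN → 0.75 × 1213 = 910 kN.
Bearing governs: 910 kN.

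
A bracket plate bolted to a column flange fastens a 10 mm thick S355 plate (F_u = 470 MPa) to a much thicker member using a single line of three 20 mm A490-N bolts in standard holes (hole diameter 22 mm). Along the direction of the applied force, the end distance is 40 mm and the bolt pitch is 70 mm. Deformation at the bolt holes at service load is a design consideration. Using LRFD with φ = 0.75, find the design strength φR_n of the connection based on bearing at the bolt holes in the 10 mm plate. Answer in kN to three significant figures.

461 kN

Per bolt r_n = 1.2 l_c t F_u ≤ 2.4 d t F_u; upper limit = 2.4 × 20 × 10 × 470 / 1000 = 225.6 kN.
Edge bolt: l_c = 40 − 22/2 = 29 mm → 1.2 × 29 × 10 × 470 / 1000 = 163.6 → r_n = 163.6 kN.
Interior bolts: l_c = 70 − 22 = 48 mm → 1.2 × 48 × 10 × 470 / 1000 = 270.7 → r_n = 225.6 kN.
R_n = 1 × 163.6 + 2 × 225.6 = 614.8 kN.
Design strength φR_n = 0.75 × 614.8 = 461 kN.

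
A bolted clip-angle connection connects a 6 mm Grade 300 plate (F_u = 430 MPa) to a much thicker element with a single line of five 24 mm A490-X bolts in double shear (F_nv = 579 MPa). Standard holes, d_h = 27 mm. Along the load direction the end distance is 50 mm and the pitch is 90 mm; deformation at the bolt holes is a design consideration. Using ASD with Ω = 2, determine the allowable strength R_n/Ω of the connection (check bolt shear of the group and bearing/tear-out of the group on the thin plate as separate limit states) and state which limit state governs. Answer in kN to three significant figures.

354 kN (bearing governs)

Bolt shear: A_b = π·24²/4 = 452.4 mm²; R_n = 579 × 452.4 × 5 × 2 / 1000 = 2619 kN → 2619 / 2 = 1310 kN.
Bearing (1.2 l_c t F_u ≤ 2.4 d t F_u): upper limit = 2.4·24·6·430 / 1000 = 148.6 kN.
  Edge l_c = 50 − 27/2 = 36.5 → r_n = 113 kN; interior l_c = 90 − 27 = 63 → r_n = 148.6 kN.
  R_n,bearing = 1·113 + 4·148.6 = 707.4 kN → 707.4 / 2 = 354 kN.
Bearing governs: 354 kN.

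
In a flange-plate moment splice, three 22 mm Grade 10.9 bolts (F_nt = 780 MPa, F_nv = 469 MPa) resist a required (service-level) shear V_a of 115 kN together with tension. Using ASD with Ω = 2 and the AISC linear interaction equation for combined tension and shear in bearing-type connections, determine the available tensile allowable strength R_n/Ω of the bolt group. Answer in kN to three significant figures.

A_b = π·22²/4 = 380.1 mm²; f_rv = 115 × 1000 / (3 × 380.1) = 100.8 MPa.
F'_nt = 1.3 F_nt − (Ω F_nt / F_nv) f_rv = 1.3·780 − (2·780/469)·100.8 = 678.6 MPa, capped at F_nt → F'_nt = 678.6 MPa.
R_n = F'_nt · A_b · n = 678.6 × 380.1 × 3 / 1000 = 773.8 kN.
Allowable strength R_n/Ω = 773.8 / 2 = 387 kN.

387 kN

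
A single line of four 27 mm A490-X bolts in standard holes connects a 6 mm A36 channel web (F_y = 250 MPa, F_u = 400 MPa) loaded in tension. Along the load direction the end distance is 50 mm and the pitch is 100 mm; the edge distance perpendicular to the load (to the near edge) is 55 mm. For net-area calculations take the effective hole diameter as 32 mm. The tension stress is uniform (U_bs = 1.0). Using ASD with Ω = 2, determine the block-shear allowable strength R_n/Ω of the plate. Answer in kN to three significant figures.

Shear plane L_v = 50 + 3·100 = 350 mm; A_gv = 350 × 6 = 2100 mm².
A_nv = (350 − 3.5·32) × 6 = 1428 mm².
A_nt = (55 − 0.5·32) × 6 = 234 mm².
0.6 F_u A_nv = 342.7 kN; 0.6 F_y A_gv = 315 kN → shear yielding governs the shear term.
R_n = 315 + 1.0 × 400 × 234 / 1000 = 408.6 kN.
Allowable strength R_n/Ω = 408.6 / 2 = 204 kN.

204 kN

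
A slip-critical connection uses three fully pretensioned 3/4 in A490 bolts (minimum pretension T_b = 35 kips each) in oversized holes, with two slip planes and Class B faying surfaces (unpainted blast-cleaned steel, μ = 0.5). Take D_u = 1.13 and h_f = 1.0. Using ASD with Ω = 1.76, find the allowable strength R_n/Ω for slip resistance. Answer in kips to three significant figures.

R_n = μ · D_u · h_f · T_b · n_s · n_b = 0.5 × 1.13 × 1.0 × 35 × 2 × 3 = 118.6 kips.
Allowable strength R_n/Ω = 118.6 / 1.76 = 67.4 kips.

67.4 kips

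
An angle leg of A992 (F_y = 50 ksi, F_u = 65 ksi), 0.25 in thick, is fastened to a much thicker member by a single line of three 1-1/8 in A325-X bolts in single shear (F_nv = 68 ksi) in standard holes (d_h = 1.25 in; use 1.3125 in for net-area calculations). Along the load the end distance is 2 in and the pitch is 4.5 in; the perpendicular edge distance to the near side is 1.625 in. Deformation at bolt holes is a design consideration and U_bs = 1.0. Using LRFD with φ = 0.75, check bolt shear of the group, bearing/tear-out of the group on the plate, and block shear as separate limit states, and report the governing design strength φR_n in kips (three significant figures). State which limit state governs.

68.2 kips (block shear governs)

Bolt shear: A_b = π·1.125²/4 = 0.994 in²; R_n = 68 × 0.994 × 3 × 1 = 202.8 kips → 0.75 × 202.8 = 152 kips.
Bearing: edge l_c = 1.375, r_n = 26.81 kips; interior l_c = 3.25, r_n = 43.87 kips; R_n = 26.81 + 2·43.87 = 114.6 kips → 85.9 kips.
Block shear: A_gv = 2.75, A_nv = 1.93, A_nt = 0.2422 in²; R_n = min(0.6F_uA_nv, 0.6F_yA_gv) + U_bs·F_u·A_nt = 91 kips → 68.2 kips.
Block shear governs: 68.2 kips.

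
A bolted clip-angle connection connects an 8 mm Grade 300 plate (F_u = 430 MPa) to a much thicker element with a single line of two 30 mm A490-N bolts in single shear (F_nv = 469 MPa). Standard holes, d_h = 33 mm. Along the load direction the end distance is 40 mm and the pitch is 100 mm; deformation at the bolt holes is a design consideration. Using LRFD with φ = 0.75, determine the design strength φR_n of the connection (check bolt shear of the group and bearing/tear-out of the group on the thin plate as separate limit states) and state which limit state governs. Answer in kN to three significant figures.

Bolt shear: A_b = π·30²/4 = 706.9 mm²; R_n = 469 × 706.9 × 2 × 1 / 1000 = 663 kN → 0.75 × 663 = 497 kN.
Bearing (1.2 l_c t F_u ≤ 2.4 d t F_u): upper limit = 2.4·30·8·430 / 1000 = 247.7 kN.
  Edge l_c = 40 − 33/2 = 23.5 → r_n = 97.01 kN; interior l_c = 100 − 33 = 67 → r_n = 247.7 kN.
  R_n,bearing = 1·97.01 + 1·247.7 = 344.7 kN → 0.75 × 344.7 = 259 kN.
Bearing governs: 259 kN.

259 kN (bearing governs)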